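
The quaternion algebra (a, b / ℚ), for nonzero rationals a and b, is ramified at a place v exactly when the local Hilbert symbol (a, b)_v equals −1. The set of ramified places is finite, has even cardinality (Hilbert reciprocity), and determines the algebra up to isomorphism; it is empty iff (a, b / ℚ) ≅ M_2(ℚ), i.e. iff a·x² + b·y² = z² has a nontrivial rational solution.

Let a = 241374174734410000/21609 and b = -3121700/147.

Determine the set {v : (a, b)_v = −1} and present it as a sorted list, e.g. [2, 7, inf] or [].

[19, 31, 47, 53]

Mod squares: a ≡ 24769, b ≡ -93651. Check v ∈ {∞, 2, 3, 5, 7, 17, 19, 31, 47, 53}.
v=17: a=17^1·(≡5), b=17^0·(≡4) mod 17; (5|17)=-1, (4|17)=+1; (−1)^{1·0·8}·(-1)^0·(+1)^1 = +1.
v=7: a=7^-4·(≡5), b=7^-2·(≡2) mod 7; (5|7)=-1, (2|7)=+1; (−1)^{-4·-2·3}·(-1)^-2·(+1)^-4 = +1.
v=53: a=53^2·(≡3), b=53^1·(≡50) mod 53; (3|53)=-1, (50|53)=-1; (−1)^{2·1·26}·(-1)^1·(-1)^2 = -1.
v=2: v_2(a)=4, v_2(b)=2; units ≡ 1, 5 (mod 8); ε·ε+αω+βω = 0·0+4·1+2·0 ≡ 0  ⇒  (a,b)_2 = +1.
v=3: a=3^-2·(≡1), b=3^-1·(≡1) mod 3; (1|3)=+1, (1|3)=+1; (−1)^{-2·-1·1}·(+1)^-1·(+1)^-2 = +1.
v=5: a=5^4·(≡4), b=5^2·(≡1) mod 5; (4|5)=+1, (1|5)=+1; (−1)^{4·2·2}·(+1)^2·(+1)^4 = +1.
v=47: a=47^1·(≡11), b=47^0·(≡38) mod 47; (11|47)=-1, (38|47)=-1; (−1)^{1·0·23}·(-1)^0·(-1)^1 = -1.
v=19: a=19^2·(≡3), b=19^1·(≡9) mod 19; (3|19)=-1, (9|19)=+1; (−1)^{2·1·9}·(-1)^1·(+1)^2 = -1.
v=31: a=31^3·(≡23), b=31^1·(≡17) mod 31; (23|31)=-1, (17|31)=-1; (−1)^{3·1·15}·(-1)^1·(-1)^3 = -1.
v=∞: 24769 > 0 and -93651 < 0  ⇒  (a,b)_∞ = +1.
(24769, -93651 / ℚ) ramifies at {19, 31, 47, 53}: a division algebra.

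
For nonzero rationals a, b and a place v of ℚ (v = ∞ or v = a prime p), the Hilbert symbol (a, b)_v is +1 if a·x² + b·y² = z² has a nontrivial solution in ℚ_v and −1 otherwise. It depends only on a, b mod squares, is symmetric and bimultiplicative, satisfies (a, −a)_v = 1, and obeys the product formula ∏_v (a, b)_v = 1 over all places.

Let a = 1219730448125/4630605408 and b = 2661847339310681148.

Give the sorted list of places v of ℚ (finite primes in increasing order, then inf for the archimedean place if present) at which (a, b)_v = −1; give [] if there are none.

(a, b) ≡ (521246, 1088567) mod (ℚ^×)²; places V = {2, 3, 5, 7, 11, 13, 19, 23, 29, 31, 41, 43, 47, 53, ∞}.
(a,b)_19: α=1, u≡9; β=3, v≡3 (mod 19); (9|19)=+1, (3|19)=-1; sign (−1)^1·+1^3·-1^1 = +1.
(a,b)_23: α=0, u≡10; β=1, v≡9 (mod 23); (10|23)=-1, (9|23)=+1; sign (−1)^0·-1^1·+1^0 = -1.
(a,b)_31: α=-2, u≡23; β=0, v≡19 (mod 31); (23|31)=-1, (19|31)=+1; sign (−1)^0·-1^0·+1^-2 = +1.
(a,b)_29: α=1, u≡16; β=2, v≡28 (mod 29); (16|29)=+1, (28|29)=+1; sign (−1)^0·+1^2·+1^1 = +1.
(a,b)_2: α=-5, β=2; u≡7, v≡7 (mod 8); ε(u)ε(v)=1·1, αω(v)=-5·0, βω(u)=2·0; sum ≡ 1  ⇒  -1.
(a,b)_53: α=0, u≡17; β=1, v≡7 (mod 53); (17|53)=+1, (7|53)=+1; sign (−1)^0·+1^1·+1^0 = +1.
(a,b)_13: α=-2, u≡2; β=0, v≡3 (mod 13); (2|13)=-1, (3|13)=+1; sign (−1)^0·-1^0·+1^-2 = +1.
(a,b)_11: α=-1, u≡1; β=2, v≡10 (mod 11); (1|11)=+1, (10|11)=-1; sign (−1)^0·+1^2·-1^-1 = -1.
(a,b)_47: α=0, u≡7; β=1, v≡37 (mod 47); (7|47)=+1, (37|47)=+1; sign (−1)^0·+1^1·+1^0 = +1.
(a,b)_∞: sgn(521246)=+, sgn(1088567)=+, so +1.
(a,b)_41: α=2, u≡26; β=0, v≡27 (mod 41); (26|41)=-1, (27|41)=-1; sign (−1)^0·-1^0·-1^2 = +1.
(a,b)_7: α=2, u≡5; β=0, v≡4 (mod 7); (5|7)=-1, (4|7)=+1; sign (−1)^0·-1^0·+1^2 = +1.
(a,b)_43: α=1, u≡5; β=2, v≡29 (mod 43); (5|43)=-1, (29|43)=-1; sign (−1)^0·-1^2·-1^1 = -1.
(a,b)_5: α=4, u≡4; β=0, v≡3 (mod 5); (4|5)=+1, (3|5)=-1; sign (−1)^0·+1^0·-1^4 = +1.
(a,b)_3: α=-4, u≡2; β=2, v≡2 (mod 3); (2|3)=-1, (2|3)=-1; sign (−1)^0·-1^2·-1^-4 = +1.
(521246, 1088567 / ℚ) ramifies at {2, 11, 23, 43}: a division algebra.

[2, 11, 23, 43]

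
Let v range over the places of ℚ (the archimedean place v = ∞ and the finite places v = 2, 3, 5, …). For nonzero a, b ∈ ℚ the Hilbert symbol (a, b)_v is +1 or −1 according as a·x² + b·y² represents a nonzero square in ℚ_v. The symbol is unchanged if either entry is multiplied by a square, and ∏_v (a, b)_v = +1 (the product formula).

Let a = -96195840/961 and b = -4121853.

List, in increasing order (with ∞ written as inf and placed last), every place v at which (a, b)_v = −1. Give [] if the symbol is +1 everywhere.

Mod squares: a ≡ -375765, b ≡ -4121853. Check v ∈ {∞, 2, 3, 5, 13, 23, 31, 41, 47}.
v=∞: -375765 < 0 and -4121853 < 0  ⇒  (a,b)_∞ = -1.
v=2: v_2(a)=8, v_2(b)=0; units ≡ 3, 3 (mod 8); ε·ε+αω+βω = 1·1+8·1+0·1 ≡ 1  ⇒  (a,b)_2 = -1.
v=47: a=47^1·(≡42), b=47^1·(≡3) mod 47; (42|47)=+1, (3|47)=+1; (−1)^{1·1·23}·(+1)^1·(+1)^1 = -1.
v=3: a=3^1·(≡1), b=3^1·(≡1) mod 3; (1|3)=+1, (1|3)=+1; (−1)^{1·1·1}·(+1)^1·(+1)^1 = -1.
v=13: a=13^1·(≡2), b=13^0·(≡5) mod 13; (2|13)=-1, (5|13)=-1; (−1)^{1·0·6}·(-1)^0·(-1)^1 = -1.
v=41: a=41^1·(≡6), b=41^1·(≡40) mod 41; (6|41)=-1, (40|41)=+1; (−1)^{1·1·20}·(-1)^1·(+1)^1 = -1.
v=31: a=31^-2·(≡12), b=31^1·(≡27) mod 31; (12|31)=-1, (27|31)=-1; (−1)^{-2·1·15}·(-1)^1·(-1)^-2 = -1.
v=23: a=23^0·(≡13), b=23^1·(≡5) mod 23; (13|23)=+1, (5|23)=-1; (−1)^{0·1·11}·(+1)^1·(-1)^0 = +1.
v=5: a=5^1·(≡2), b=5^0·(≡2) mod 5; (2|5)=-1, (2|5)=-1; (−1)^{1·0·2}·(-1)^0·(-1)^1 = -1.
Ram(-375765, -4121853) = {2, 3, 5, 13, 31, 41, 47, ∞}; no ℚ_2-point on the conic.

[2, 3, 5, 13, 31, 41, 47, inf]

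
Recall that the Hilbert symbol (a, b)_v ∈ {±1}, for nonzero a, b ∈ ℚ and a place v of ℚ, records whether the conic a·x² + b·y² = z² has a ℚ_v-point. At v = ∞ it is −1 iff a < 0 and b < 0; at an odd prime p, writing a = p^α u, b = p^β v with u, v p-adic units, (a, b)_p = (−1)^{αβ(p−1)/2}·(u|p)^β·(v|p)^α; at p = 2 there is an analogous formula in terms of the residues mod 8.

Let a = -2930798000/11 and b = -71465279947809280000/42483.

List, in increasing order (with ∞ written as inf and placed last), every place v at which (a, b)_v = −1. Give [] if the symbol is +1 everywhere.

[3, 23, 29, inf]

(a, b) ≡ (-476905, -39) mod (ℚ^×)²; places V = {2, 3, 5, 7, 11, 13, 17, 23, 29, ∞}.
(a,b)_23: α=1, u≡17; β=2, v≡15 (mod 23); (17|23)=-1, (15|23)=-1; sign (−1)^0·-1^2·-1^1 = -1.
(a,b)_∞: sgn(-476905)=−, sgn(-39)=−, so -1.
(a,b)_29: α=1, u≡17; β=2, v≡14 (mod 29); (17|29)=-1, (14|29)=-1; sign (−1)^0·-1^2·-1^1 = -1.
(a,b)_2: α=4, β=12; u≡7, v≡1 (mod 8); ε(u)ε(v)=1·0, αω(v)=4·0, βω(u)=12·0; sum ≡ 0  ⇒  +1.
(a,b)_17: α=0, u≡1; β=-2, v≡3 (mod 17); (1|17)=+1, (3|17)=-1; sign (−1)^0·+1^-2·-1^0 = +1.
(a,b)_3: α=0, u≡2; β=-1, v≡2 (mod 3); (2|3)=-1, (2|3)=-1; sign (−1)^0·-1^-1·-1^0 = -1.
(a,b)_7: α=0, u≡6; β=-2, v≡6 (mod 7); (6|7)=-1, (6|7)=-1; sign (−1)^0·-1^-2·-1^0 = +1.
(a,b)_11: α=-1, u≡2; β=0, v≡5 (mod 11); (2|11)=-1, (5|11)=+1; sign (−1)^0·-1^0·+1^-1 = +1.
(a,b)_13: α=3, u≡9; β=7, v≡3 (mod 13); (9|13)=+1, (3|13)=+1; sign (−1)^0·+1^7·+1^3 = +1.
(a,b)_5: α=3, u≡1; β=4, v≡4 (mod 5); (1|5)=+1, (4|5)=+1; sign (−1)^0·+1^4·+1^3 = +1.
Ram(-476905, -39) = {3, 23, 29, ∞}; no ℚ_3-point on the conic.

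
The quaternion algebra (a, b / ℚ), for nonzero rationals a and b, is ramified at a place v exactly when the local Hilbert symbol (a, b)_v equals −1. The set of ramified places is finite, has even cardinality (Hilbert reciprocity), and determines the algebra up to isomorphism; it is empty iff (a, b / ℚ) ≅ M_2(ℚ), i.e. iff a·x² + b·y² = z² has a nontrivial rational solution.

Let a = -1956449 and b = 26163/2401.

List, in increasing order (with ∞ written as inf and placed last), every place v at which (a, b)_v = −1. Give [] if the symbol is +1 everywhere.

[2, 19]

Mod squares: a ≡ -16169, b ≡ 323. Check v ∈ {∞, 2, 3, 7, 11, 17, 19, 23, 37}.
v=37: a=37^1·(≡33), b=37^0·(≡36) mod 37; (33|37)=+1, (36|37)=+1; (−1)^{1·0·18}·(+1)^0·(+1)^1 = +1.
v=11: a=11^2·(≡1), b=11^0·(≡9) mod 11; (1|11)=+1, (9|11)=+1; (−1)^{2·0·5}·(+1)^0·(+1)^2 = +1.
v=19: a=19^1·(≡9), b=19^1·(≡4) mod 19; (9|19)=+1, (4|19)=+1; (−1)^{1·1·9}·(+1)^1·(+1)^1 = -1.
v=17: a=17^0·(≡13), b=17^1·(≡15) mod 17; (13|17)=+1, (15|17)=+1; (−1)^{0·1·8}·(+1)^1·(+1)^0 = +1.
v=7: a=7^0·(≡2), b=7^-4·(≡4) mod 7; (2|7)=+1, (4|7)=+1; (−1)^{0·-4·3}·(+1)^-4·(+1)^0 = +1.
v=23: a=23^1·(≡14), b=23^0·(≡9) mod 23; (14|23)=-1, (9|23)=+1; (−1)^{1·0·11}·(-1)^0·(+1)^1 = +1.
v=2: v_2(a)=0, v_2(b)=0; units ≡ 7, 3 (mod 8); ε·ε+αω+βω = 1·1+0·1+0·0 ≡ 1  ⇒  (a,b)_2 = -1.
v=3: a=3^0·(≡1), b=3^4·(≡2) mod 3; (1|3)=+1, (2|3)=-1; (−1)^{0·4·1}·(+1)^4·(-1)^0 = +1.
v=∞: -16169 < 0 and 323 > 0  ⇒  (a,b)_∞ = +1.
(-16169, 323 / ℚ) ramifies at {2, 19}: a division algebra.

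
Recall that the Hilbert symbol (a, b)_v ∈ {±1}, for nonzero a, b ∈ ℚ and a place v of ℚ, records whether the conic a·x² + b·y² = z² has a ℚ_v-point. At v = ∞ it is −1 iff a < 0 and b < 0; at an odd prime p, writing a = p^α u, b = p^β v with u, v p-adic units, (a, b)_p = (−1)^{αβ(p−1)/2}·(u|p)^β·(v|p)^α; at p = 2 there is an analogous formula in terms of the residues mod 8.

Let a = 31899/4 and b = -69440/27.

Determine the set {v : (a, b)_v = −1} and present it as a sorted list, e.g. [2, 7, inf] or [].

Mod squares: a ≡ 651, b ≡ -3255. Check v ∈ {∞, 2, 3, 5, 7, 31}.
v=3: a=3^1·(≡1), b=3^-3·(≡1) mod 3; (1|3)=+1, (1|3)=+1; (−1)^{1·-3·1}·(+1)^-3·(+1)^1 = -1.
v=2: v_2(a)=-2, v_2(b)=6; units ≡ 3, 1 (mod 8); ε·ε+αω+βω = 1·0+-2·0+6·1 ≡ 0  ⇒  (a,b)_2 = +1.
v=5: a=5^0·(≡1), b=5^1·(≡1) mod 5; (1|5)=+1, (1|5)=+1; (−1)^{0·1·2}·(+1)^1·(+1)^0 = +1.
v=31: a=31^1·(≡17), b=31^1·(≡2) mod 31; (17|31)=-1, (2|31)=+1; (−1)^{1·1·15}·(-1)^1·(+1)^1 = +1.
v=∞: 651 > 0 and -3255 < 0  ⇒  (a,b)_∞ = +1.
v=7: a=7^3·(≡4), b=7^1·(≡1) mod 7; (4|7)=+1, (1|7)=+1; (−1)^{3·1·3}·(+1)^1·(+1)^3 = -1.
|Ram(651, -3255)| = 2, even; anisotropic at {3, 7}.

[3, 7]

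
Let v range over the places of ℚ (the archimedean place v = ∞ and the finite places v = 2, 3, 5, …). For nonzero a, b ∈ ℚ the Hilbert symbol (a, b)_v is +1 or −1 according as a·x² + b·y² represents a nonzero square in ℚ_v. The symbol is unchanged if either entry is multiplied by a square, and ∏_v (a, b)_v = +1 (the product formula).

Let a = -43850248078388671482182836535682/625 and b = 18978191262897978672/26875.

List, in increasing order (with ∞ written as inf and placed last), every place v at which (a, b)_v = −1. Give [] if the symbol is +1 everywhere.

[29, 31, 37, 41]

(a, b) ≡ (-282162, 2353089) mod (ℚ^×)²; places V = {2, 3, 5, 11, 17, 29, 31, 37, 41, 43, ∞}.
(a,b)_41: α=3, u≡12; β=2, v≡30 (mod 41); (12|41)=-1, (30|41)=-1; sign (−1)^0·-1^2·-1^3 = -1.
(a,b)_3: α=9, u≡2; β=5, v≡1 (mod 3); (2|3)=-1, (1|3)=+1; sign (−1)^1·-1^5·+1^9 = +1.
(a,b)_11: α=4, u≡7; β=2, v≡8 (mod 11); (7|11)=-1, (8|11)=-1; sign (−1)^0·-1^2·-1^4 = +1.
(a,b)_17: α=2, u≡4; β=1, v≡12 (mod 17); (4|17)=+1, (12|17)=-1; sign (−1)^0·+1^1·-1^2 = +1.
(a,b)_2: α=1, β=4; u≡7, v≡1 (mod 8); ε(u)ε(v)=1·0, αω(v)=1·0, βω(u)=4·0; sum ≡ 0  ⇒  +1.
(a,b)_5: α=-4, u≡3; β=-4, v≡4 (mod 5); (3|5)=-1, (4|5)=+1; sign (−1)^0·-1^-4·+1^-4 = +1.
(a,b)_31: α=3, u≡29; β=2, v≡22 (mod 31); (29|31)=-1, (22|31)=-1; sign (−1)^0·-1^2·-1^3 = -1.
(a,b)_∞: sgn(-282162)=−, sgn(2353089)=+, so +1.
(a,b)_43: α=2, u≡36; β=-1, v≡3 (mod 43); (36|43)=+1, (3|43)=-1; sign (−1)^0·+1^-1·-1^2 = +1.
(a,b)_37: α=5, u≡21; β=3, v≡18 (mod 37); (21|37)=+1, (18|37)=-1; sign (−1)^0·+1^3·-1^5 = -1.
(a,b)_29: α=0, u≡18; β=1, v≡20 (mod 29); (18|29)=-1, (20|29)=+1; sign (−1)^0·-1^1·+1^0 = -1.
Ram(-282162, 2353089) = {29, 31, 37, 41}; no ℚ_29-point on the conic.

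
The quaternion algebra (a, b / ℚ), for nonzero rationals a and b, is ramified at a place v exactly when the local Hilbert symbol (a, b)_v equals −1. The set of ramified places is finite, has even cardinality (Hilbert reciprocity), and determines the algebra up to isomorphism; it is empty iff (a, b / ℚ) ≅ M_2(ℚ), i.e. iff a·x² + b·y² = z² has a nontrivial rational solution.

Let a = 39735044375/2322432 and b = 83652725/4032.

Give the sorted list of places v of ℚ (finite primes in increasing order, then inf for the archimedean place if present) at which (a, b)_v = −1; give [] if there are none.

[13, 31]

(a, b) ≡ (1232777, 64883) mod (ℚ^×)²; places V = {2, 3, 5, 7, 13, 19, 23, 31, ∞}.
(a,b)_5: α=4, u≡3; β=2, v≡2 (mod 5); (3|5)=-1, (2|5)=-1; sign (−1)^0·-1^2·-1^4 = +1.
(a,b)_23: α=1, u≡8; β=1, v≡22 (mod 23); (8|23)=+1, (22|23)=-1; sign (−1)^1·+1^1·-1^1 = +1.
(a,b)_7: α=-1, u≡3; β=-1, v≡1 (mod 7); (3|7)=-1, (1|7)=+1; sign (−1)^1·-1^-1·+1^-1 = +1.
(a,b)_2: α=-12, β=-6; u≡1, v≡3 (mod 8); ε(u)ε(v)=0·1, αω(v)=-12·1, βω(u)=-6·0; sum ≡ 0  ⇒  +1.
(a,b)_31: α=1, u≡5; β=1, v≡9 (mod 31); (5|31)=+1, (9|31)=+1; sign (−1)^1·+1^1·+1^1 = -1.
(a,b)_∞: sgn(1232777)=+, sgn(64883)=+, so +1.
(a,b)_19: α=3, u≡5; β=2, v≡5 (mod 19); (5|19)=+1, (5|19)=+1; sign (−1)^0·+1^2·+1^3 = +1.
(a,b)_3: α=-4, u≡2; β=-2, v≡2 (mod 3); (2|3)=-1, (2|3)=-1; sign (−1)^0·-1^-2·-1^-4 = +1.
(a,b)_13: α=1, u≡11; β=1, v≡10 (mod 13); (11|13)=-1, (10|13)=+1; sign (−1)^0·-1^1·+1^1 = -1.
|Ram(1232777, 64883)| = 2, even; anisotropic at {13, 31}.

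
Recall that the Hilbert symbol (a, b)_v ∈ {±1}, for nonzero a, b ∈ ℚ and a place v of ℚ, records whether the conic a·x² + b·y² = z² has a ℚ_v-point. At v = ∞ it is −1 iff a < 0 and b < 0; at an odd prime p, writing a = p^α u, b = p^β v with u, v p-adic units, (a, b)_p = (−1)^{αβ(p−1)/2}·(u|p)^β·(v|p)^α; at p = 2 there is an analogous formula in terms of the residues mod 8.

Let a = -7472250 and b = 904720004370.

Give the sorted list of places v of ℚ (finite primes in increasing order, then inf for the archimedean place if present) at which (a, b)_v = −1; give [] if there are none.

[2, 5, 7, 13, 31, 41]

(a, b) ≡ (-410, 1241042530) mod (ℚ^×)²; places V = {2, 3, 5, 7, 13, 29, 31, 37, 41, ∞}.
(a,b)_7: α=0, u≡5; β=1, v≡4 (mod 7); (5|7)=-1, (4|7)=+1; sign (−1)^0·-1^1·+1^0 = -1.
(a,b)_29: α=0, u≡6; β=1, v≡9 (mod 29); (6|29)=+1, (9|29)=+1; sign (−1)^0·+1^1·+1^0 = +1.
(a,b)_41: α=1, u≡36; β=1, v≡38 (mod 41); (36|41)=+1, (38|41)=-1; sign (−1)^0·+1^1·-1^1 = -1.
(a,b)_3: α=6, u≡1; β=6, v≡1 (mod 3); (1|3)=+1, (1|3)=+1; sign (−1)^0·+1^6·+1^6 = +1.
(a,b)_∞: sgn(-410)=−, sgn(1241042530)=+, so +1.
(a,b)_13: α=0, u≡7; β=1, v≡12 (mod 13); (7|13)=-1, (12|13)=+1; sign (−1)^0·-1^1·+1^0 = -1.
(a,b)_37: α=0, u≡11; β=1, v≡8 (mod 37); (11|37)=+1, (8|37)=-1; sign (−1)^0·+1^1·-1^0 = +1.
(a,b)_5: α=3, u≡2; β=1, v≡4 (mod 5); (2|5)=-1, (4|5)=+1; sign (−1)^0·-1^1·+1^3 = -1.
(a,b)_2: α=1, β=1; u≡3, v≡1 (mod 8); ε(u)ε(v)=1·0, αω(v)=1·0, βω(u)=1·1; sum ≡ 1  ⇒  -1.
(a,b)_31: α=0, u≡21; β=1, v≡22 (mod 31); (21|31)=-1, (22|31)=-1; sign (−1)^0·-1^1·-1^0 = -1.
Ram(-410, 1241042530) = {2, 5, 7, 13, 31, 41}; no ℚ_2-point on the conic.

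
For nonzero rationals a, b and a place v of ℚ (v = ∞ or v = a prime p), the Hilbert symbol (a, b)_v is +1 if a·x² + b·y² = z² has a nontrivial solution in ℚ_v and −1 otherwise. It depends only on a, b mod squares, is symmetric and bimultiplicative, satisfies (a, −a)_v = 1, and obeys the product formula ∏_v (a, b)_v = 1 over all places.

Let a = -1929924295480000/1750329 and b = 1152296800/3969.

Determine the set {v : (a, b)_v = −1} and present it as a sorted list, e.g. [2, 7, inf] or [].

[2, 19]

(a, b) ≡ (-43, 1558) mod (ℚ^×)²; places V = {2, 3, 5, 7, 19, 41, 43, ∞}.
(a,b)_7: α=-4, u≡6; β=-2, v≡1 (mod 7); (6|7)=-1, (1|7)=+1; sign (−1)^0·-1^-2·+1^-4 = +1.
(a,b)_43: α=3, u≡19; β=2, v≡10 (mod 43); (19|43)=-1, (10|43)=+1; sign (−1)^0·-1^2·+1^3 = +1.
(a,b)_∞: sgn(-43)=−, sgn(1558)=+, so +1.
(a,b)_3: α=-6, u≡2; β=-4, v≡1 (mod 3); (2|3)=-1, (1|3)=+1; sign (−1)^0·-1^-4·+1^-6 = +1.
(a,b)_19: α=2, u≡12; β=1, v≡1 (mod 19); (12|19)=-1, (1|19)=+1; sign (−1)^0·-1^1·+1^2 = -1.
(a,b)_2: α=6, β=5; u≡5, v≡3 (mod 8); ε(u)ε(v)=0·1, αω(v)=6·1, βω(u)=5·1; sum ≡ 1  ⇒  -1.
(a,b)_41: α=2, u≡20; β=1, v≡26 (mod 41); (20|41)=+1, (26|41)=-1; sign (−1)^0·+1^1·-1^2 = +1.
(a,b)_5: α=4, u≡3; β=2, v≡3 (mod 5); (3|5)=-1, (3|5)=-1; sign (−1)^0·-1^2·-1^4 = +1.
(-43, 1558 / ℚ) ramifies at {2, 19}: a division algebra.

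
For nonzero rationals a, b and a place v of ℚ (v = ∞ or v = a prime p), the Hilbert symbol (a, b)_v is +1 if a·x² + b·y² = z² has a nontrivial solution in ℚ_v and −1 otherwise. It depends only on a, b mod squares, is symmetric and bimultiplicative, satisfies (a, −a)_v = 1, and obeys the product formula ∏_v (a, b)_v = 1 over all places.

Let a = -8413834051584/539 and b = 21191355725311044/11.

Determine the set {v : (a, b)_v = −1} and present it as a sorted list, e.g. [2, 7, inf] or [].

[2, 13, 19, 41]

(a, b) ≡ (-1937221, 72611) mod (ℚ^×)²; places V = {2, 3, 7, 11, 13, 19, 23, 31, 41, ∞}.
(a,b)_13: α=1, u≡6; β=4, v≡2 (mod 13); (6|13)=-1, (2|13)=-1; sign (−1)^0·-1^4·-1^1 = -1.
(a,b)_∞: sgn(-1937221)=−, sgn(72611)=+, so +1.
(a,b)_2: α=16, β=2; u≡3, v≡3 (mod 8); ε(u)ε(v)=1·1, αω(v)=16·1, βω(u)=2·1; sum ≡ 1  ⇒  -1.
(a,b)_41: α=0, u≡22; β=1, v≡5 (mod 41); (22|41)=-1, (5|41)=+1; sign (−1)^0·-1^1·+1^0 = -1.
(a,b)_3: α=6, u≡2; β=4, v≡2 (mod 3); (2|3)=-1, (2|3)=-1; sign (−1)^0·-1^4·-1^6 = +1.
(a,b)_23: α=1, u≡15; β=1, v≡18 (mod 23); (15|23)=-1, (18|23)=+1; sign (−1)^1·-1^1·+1^1 = +1.
(a,b)_11: α=-1, u≡10; β=-1, v≡9 (mod 11); (10|11)=-1, (9|11)=+1; sign (−1)^1·-1^-1·+1^-1 = +1.
(a,b)_7: α=-2, u≡1; β=1, v≡6 (mod 7); (1|7)=+1, (6|7)=-1; sign (−1)^0·+1^1·-1^-2 = +1.
(a,b)_19: α=1, u≡15; β=2, v≡13 (mod 19); (15|19)=-1, (13|19)=-1; sign (−1)^0·-1^2·-1^1 = -1.
(a,b)_31: α=1, u≡20; β=2, v≡1 (mod 31); (20|31)=+1, (1|31)=+1; sign (−1)^0·+1^2·+1^1 = +1.
Ram(-1937221, 72611) = {2, 13, 19, 41}; no ℚ_2-point on the conic.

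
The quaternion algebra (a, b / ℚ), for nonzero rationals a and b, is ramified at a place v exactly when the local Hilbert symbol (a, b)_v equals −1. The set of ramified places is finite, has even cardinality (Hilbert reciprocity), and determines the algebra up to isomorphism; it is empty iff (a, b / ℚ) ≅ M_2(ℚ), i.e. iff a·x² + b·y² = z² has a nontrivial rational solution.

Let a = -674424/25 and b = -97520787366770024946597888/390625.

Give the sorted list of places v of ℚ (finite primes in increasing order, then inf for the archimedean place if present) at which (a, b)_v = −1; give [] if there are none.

[2, 7, 17, 19, 31, inf]

(a, b) ≡ (-18734, -15560202) mod (ℚ^×)²; places V = {2, 3, 5, 7, 17, 19, 29, 31, 37, ∞}.
(a,b)_3: α=2, u≡1; β=5, v≡2 (mod 3); (1|3)=+1, (2|3)=-1; sign (−1)^0·+1^5·-1^2 = +1.
(a,b)_29: α=1, u≡14; β=4, v≡13 (mod 29); (14|29)=-1, (13|29)=+1; sign (−1)^0·-1^4·+1^1 = +1.
(a,b)_17: α=1, u≡5; β=3, v≡2 (mod 17); (5|17)=-1, (2|17)=+1; sign (−1)^0·-1^3·+1^1 = -1.
(a,b)_∞: sgn(-18734)=−, sgn(-15560202)=−, so -1.
(a,b)_5: α=-2, u≡1; β=-8, v≡2 (mod 5); (1|5)=+1, (2|5)=-1; sign (−1)^0·+1^-8·-1^-2 = +1.
(a,b)_2: α=3, β=21; u≡1, v≡3 (mod 8); ε(u)ε(v)=0·1, αω(v)=3·1, βω(u)=21·0; sum ≡ 1  ⇒  -1.
(a,b)_31: α=0, u≡29; β=1, v≡16 (mod 31); (29|31)=-1, (16|31)=+1; sign (−1)^0·-1^1·+1^0 = -1.
(a,b)_19: α=1, u≡12; β=3, v≡13 (mod 19); (12|19)=-1, (13|19)=-1; sign (−1)^1·-1^3·-1^1 = -1.
(a,b)_37: α=0, u≡36; β=1, v≡33 (mod 37); (36|37)=+1, (33|37)=+1; sign (−1)^0·+1^1·+1^0 = +1.
(a,b)_7: α=0, u≡3; β=1, v≡3 (mod 7); (3|7)=-1, (3|7)=-1; sign (−1)^0·-1^1·-1^0 = -1.
Ram(-18734, -15560202) = {2, 7, 17, 19, 31, ∞}; no ℚ_2-point on the conic.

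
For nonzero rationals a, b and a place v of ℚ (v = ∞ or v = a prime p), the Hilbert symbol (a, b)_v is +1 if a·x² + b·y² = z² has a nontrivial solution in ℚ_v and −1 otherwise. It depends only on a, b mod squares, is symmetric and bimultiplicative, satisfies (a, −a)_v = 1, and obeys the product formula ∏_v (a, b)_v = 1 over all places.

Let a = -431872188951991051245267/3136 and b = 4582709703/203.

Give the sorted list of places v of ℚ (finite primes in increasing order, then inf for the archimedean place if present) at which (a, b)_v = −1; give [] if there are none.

Mod squares: a ≡ -19227, b ≡ 29029. Check v ∈ {∞, 2, 3, 7, 11, 13, 17, 29, 37}.
v=7: a=7^-2·(≡1), b=7^-1·(≡5) mod 7; (1|7)=+1, (5|7)=-1; (−1)^{-2·-1·3}·(+1)^-1·(-1)^-2 = +1.
v=2: v_2(a)=-6, v_2(b)=0; units ≡ 5, 5 (mod 8); ε·ε+αω+βω = 0·0+-6·1+0·1 ≡ 0  ⇒  (a,b)_2 = +1.
v=11: a=11^6·(≡9), b=11^1·(≡2) mod 11; (9|11)=+1, (2|11)=-1; (−1)^{6·1·5}·(+1)^1·(-1)^6 = +1.
v=17: a=17^5·(≡9), b=17^2·(≡14) mod 17; (9|17)=+1, (14|17)=-1; (−1)^{5·2·8}·(+1)^2·(-1)^5 = -1.
v=37: a=37^4·(≡2), b=37^2·(≡28) mod 37; (2|37)=-1, (28|37)=+1; (−1)^{4·2·18}·(-1)^2·(+1)^4 = +1.
v=29: a=29^1·(≡28), b=29^-1·(≡27) mod 29; (28|29)=+1, (27|29)=-1; (−1)^{1·-1·14}·(+1)^-1·(-1)^1 = -1.
v=13: a=13^1·(≡10), b=13^1·(≡4) mod 13; (10|13)=+1, (4|13)=+1; (−1)^{1·1·6}·(+1)^1·(+1)^1 = +1.
v=3: a=3^5·(≡2), b=3^4·(≡1) mod 3; (2|3)=-1, (1|3)=+1; (−1)^{5·4·1}·(-1)^4·(+1)^5 = +1.
v=∞: -19227 < 0 and 29029 > 0  ⇒  (a,b)_∞ = +1.
Ram(-19227, 29029) = {17, 29}; no ℚ_17-point on the conic.

[17, 29]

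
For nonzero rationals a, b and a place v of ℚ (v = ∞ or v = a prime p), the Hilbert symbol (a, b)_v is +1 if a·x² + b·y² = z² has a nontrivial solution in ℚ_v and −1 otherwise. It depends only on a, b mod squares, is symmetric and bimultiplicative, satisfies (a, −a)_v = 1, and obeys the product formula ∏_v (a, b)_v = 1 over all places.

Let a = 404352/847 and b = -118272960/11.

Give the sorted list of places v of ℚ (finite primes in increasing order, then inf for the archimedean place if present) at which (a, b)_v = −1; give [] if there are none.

Mod squares: a ≡ 546, b ≡ -165. Check v ∈ {∞, 2, 3, 5, 7, 11, 13}.
v=11: a=11^-2·(≡2), b=11^-1·(≡8) mod 11; (2|11)=-1, (8|11)=-1; (−1)^{-2·-1·5}·(-1)^-1·(-1)^-2 = -1.
v=13: a=13^1·(≡4), b=13^2·(≡12) mod 13; (4|13)=+1, (12|13)=+1; (−1)^{1·2·6}·(+1)^2·(+1)^1 = +1.
v=5: a=5^0·(≡1), b=5^1·(≡3) mod 5; (1|5)=+1, (3|5)=-1; (−1)^{0·1·2}·(+1)^1·(-1)^0 = +1.
v=7: a=7^-1·(≡2), b=7^0·(≡5) mod 7; (2|7)=+1, (5|7)=-1; (−1)^{-1·0·3}·(+1)^0·(-1)^-1 = -1.
v=2: v_2(a)=7, v_2(b)=6; units ≡ 1, 3 (mod 8); ε·ε+αω+βω = 0·1+7·1+6·0 ≡ 1  ⇒  (a,b)_2 = -1.
v=3: a=3^5·(≡2), b=3^7·(≡2) mod 3; (2|3)=-1, (2|3)=-1; (−1)^{5·7·1}·(-1)^7·(-1)^5 = -1.
v=∞: 546 > 0 and -165 < 0  ⇒  (a,b)_∞ = +1.
(546, -165 / ℚ) ramifies at {2, 3, 7, 11}: a division algebra.

[2, 3, 7, 11]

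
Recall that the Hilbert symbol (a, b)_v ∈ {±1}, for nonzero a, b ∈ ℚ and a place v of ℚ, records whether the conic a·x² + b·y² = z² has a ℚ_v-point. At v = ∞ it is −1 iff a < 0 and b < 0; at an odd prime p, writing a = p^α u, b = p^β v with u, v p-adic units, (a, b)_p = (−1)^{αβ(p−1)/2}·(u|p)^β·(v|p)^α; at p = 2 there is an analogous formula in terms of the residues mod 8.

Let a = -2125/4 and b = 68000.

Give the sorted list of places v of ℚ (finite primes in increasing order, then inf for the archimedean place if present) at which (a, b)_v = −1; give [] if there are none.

(a, b) ≡ (-85, 170) mod (ℚ^×)²; places V = {2, 5, 17, ∞}.
(a,b)_17: α=1, u≡7; β=1, v≡5 (mod 17); (7|17)=-1, (5|17)=-1; sign (−1)^0·-1^1·-1^1 = +1.
(a,b)_∞: sgn(-85)=−, sgn(170)=+, so +1.
(a,b)_2: α=-2, β=5; u≡3, v≡5 (mod 8); ε(u)ε(v)=1·0, αω(v)=-2·1, βω(u)=5·1; sum ≡ 1  ⇒  -1.
(a,b)_5: α=3, u≡2; β=3, v≡4 (mod 5); (2|5)=-1, (4|5)=+1; sign (−1)^0·-1^3·+1^3 = -1.
(-85, 170 / ℚ) ramifies at {2, 5}: a division algebra.

[2, 5]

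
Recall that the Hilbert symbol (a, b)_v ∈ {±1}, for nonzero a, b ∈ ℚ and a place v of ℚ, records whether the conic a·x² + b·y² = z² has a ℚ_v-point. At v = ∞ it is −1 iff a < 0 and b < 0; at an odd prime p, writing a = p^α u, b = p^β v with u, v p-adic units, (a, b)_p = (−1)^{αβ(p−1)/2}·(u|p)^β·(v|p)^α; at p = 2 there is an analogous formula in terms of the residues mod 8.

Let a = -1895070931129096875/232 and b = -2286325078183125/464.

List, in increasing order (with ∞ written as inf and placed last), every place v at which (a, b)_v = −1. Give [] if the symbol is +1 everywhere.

[5, 7, 29, 31, 37, inf]

(a, b) ≡ (-25612510, -1073) mod (ℚ^×)²; places V = {2, 3, 5, 7, 11, 23, 29, 31, 37, ∞}.
(a,b)_3: α=10, u≡2; β=4, v≡1 (mod 3); (2|3)=-1, (1|3)=+1; sign (−1)^0·-1^4·+1^10 = +1.
(a,b)_7: α=1, u≡3; β=4, v≡6 (mod 7); (3|7)=-1, (6|7)=-1; sign (−1)^0·-1^4·-1^1 = -1.
(a,b)_29: α=-1, u≡7; β=-1, v≡27 (mod 29); (7|29)=+1, (27|29)=-1; sign (−1)^0·+1^-1·-1^-1 = -1.
(a,b)_2: α=-3, β=-4; u≡1, v≡7 (mod 8); ε(u)ε(v)=0·1, αω(v)=-3·0, βω(u)=-4·0; sum ≡ 0  ⇒  +1.
(a,b)_37: α=1, u≡30; β=1, v≡32 (mod 37); (30|37)=+1, (32|37)=-1; sign (−1)^0·+1^1·-1^1 = -1.
(a,b)_5: α=5, u≡2; β=4, v≡3 (mod 5); (2|5)=-1, (3|5)=-1; sign (−1)^0·-1^4·-1^5 = -1.
(a,b)_23: α=0, u≡15; β=2, v≡16 (mod 23); (15|23)=-1, (16|23)=+1; sign (−1)^0·-1^2·+1^0 = +1.
(a,b)_31: α=3, u≡28; β=2, v≡26 (mod 31); (28|31)=+1, (26|31)=-1; sign (−1)^0·+1^2·-1^3 = -1.
(a,b)_11: α=3, u≡4; β=0, v≡5 (mod 11); (4|11)=+1, (5|11)=+1; sign (−1)^0·+1^0·+1^3 = +1.
(a,b)_∞: sgn(-25612510)=−, sgn(-1073)=−, so -1.
|Ram(-25612510, -1073)| = 6, even; anisotropic at {5, 7, 29, 31, 37, ∞}.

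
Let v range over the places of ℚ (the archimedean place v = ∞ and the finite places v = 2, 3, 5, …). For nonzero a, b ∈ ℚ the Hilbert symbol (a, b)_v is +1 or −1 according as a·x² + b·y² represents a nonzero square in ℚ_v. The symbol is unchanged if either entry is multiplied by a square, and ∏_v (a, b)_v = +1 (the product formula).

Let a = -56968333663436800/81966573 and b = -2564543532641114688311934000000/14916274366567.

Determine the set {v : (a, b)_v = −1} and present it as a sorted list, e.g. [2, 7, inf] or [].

(a, b) ≡ (-5434, -2002) mod (ℚ^×)²; places V = {2, 3, 5, 7, 11, 13, 17, 19, 29, 31, 37, ∞}.
(a,b)_29: α=2, u≡18; β=0, v≡28 (mod 29); (18|29)=-1, (28|29)=+1; sign (−1)^0·-1^0·+1^2 = +1.
(a,b)_3: α=-8, u≡2; β=2, v≡2 (mod 3); (2|3)=-1, (2|3)=-1; sign (−1)^0·-1^2·-1^-8 = +1.
(a,b)_∞: sgn(-5434)=−, sgn(-2002)=−, so -1.
(a,b)_37: α=2, u≡19; β=4, v≡11 (mod 37); (19|37)=-1, (11|37)=+1; sign (−1)^0·-1^4·+1^2 = +1.
(a,b)_19: α=1, u≡2; β=4, v≡12 (mod 19); (2|19)=-1, (12|19)=-1; sign (−1)^0·-1^4·-1^1 = -1.
(a,b)_17: α=2, u≡11; β=6, v≡4 (mod 17); (11|17)=-1, (4|17)=+1; sign (−1)^0·-1^6·+1^2 = +1.
(a,b)_7: α=0, u≡6; β=-5, v≡1 (mod 7); (6|7)=-1, (1|7)=+1; sign (−1)^0·-1^-5·+1^0 = -1.
(a,b)_5: α=2, u≡1; β=6, v≡2 (mod 5); (1|5)=+1, (2|5)=-1; sign (−1)^0·+1^6·-1^2 = +1.
(a,b)_11: α=1, u≡1; β=1, v≡3 (mod 11); (1|11)=+1, (3|11)=+1; sign (−1)^1·+1^1·+1^1 = -1.
(a,b)_13: α=-1, u≡8; β=3, v≡5 (mod 13); (8|13)=-1, (5|13)=-1; sign (−1)^0·-1^3·-1^-1 = +1.
(a,b)_2: α=15, β=7; u≡3, v≡7 (mod 8); ε(u)ε(v)=1·1, αω(v)=15·0, βω(u)=7·1; sum ≡ 0  ⇒  +1.
(a,b)_31: α=-2, u≡6; β=-6, v≡12 (mod 31); (6|31)=-1, (12|31)=-1; sign (−1)^0·-1^-6·-1^-2 = +1.
(-5434, -2002 / ℚ) ramifies at {7, 11, 19, ∞}: a division algebra.

[7, 11, 19, inf]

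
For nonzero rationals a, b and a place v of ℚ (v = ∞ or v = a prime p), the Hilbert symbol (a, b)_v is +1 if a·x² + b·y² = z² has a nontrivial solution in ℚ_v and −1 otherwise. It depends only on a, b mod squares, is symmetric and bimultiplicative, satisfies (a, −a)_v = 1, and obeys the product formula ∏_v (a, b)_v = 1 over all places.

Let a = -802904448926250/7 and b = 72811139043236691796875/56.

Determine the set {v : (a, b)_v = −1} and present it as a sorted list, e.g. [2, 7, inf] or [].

[7, 23]

(a, b) ≡ (-4774, 11914) mod (ℚ^×)²; places V = {2, 3, 5, 7, 11, 17, 23, 31, 37, ∞}.
(a,b)_∞: sgn(-4774)=−, sgn(11914)=+, so +1.
(a,b)_37: α=2, u≡28; β=3, v≡30 (mod 37); (28|37)=+1, (30|37)=+1; sign (−1)^0·+1^3·+1^2 = +1.
(a,b)_7: α=-1, u≡1; β=-1, v≡1 (mod 7); (1|7)=+1, (1|7)=+1; sign (−1)^1·+1^-1·+1^-1 = -1.
(a,b)_3: α=2, u≡2; β=2, v≡1 (mod 3); (2|3)=-1, (1|3)=+1; sign (−1)^0·-1^2·+1^2 = +1.
(a,b)_31: α=1, u≡2; β=2, v≡20 (mod 31); (2|31)=+1, (20|31)=+1; sign (−1)^0·+1^2·+1^1 = +1.
(a,b)_5: α=4, u≡4; β=8, v≡1 (mod 5); (4|5)=+1, (1|5)=+1; sign (−1)^0·+1^8·+1^4 = +1.
(a,b)_11: α=1, u≡6; β=2, v≡5 (mod 11); (6|11)=-1, (5|11)=+1; sign (−1)^0·-1^2·+1^1 = +1.
(a,b)_23: α=2, u≡21; β=3, v≡18 (mod 23); (21|23)=-1, (18|23)=+1; sign (−1)^0·-1^3·+1^2 = -1.
(a,b)_2: α=1, β=-3; u≡5, v≡5 (mod 8); ε(u)ε(v)=0·0, αω(v)=1·1, βω(u)=-3·1; sum ≡ 0  ⇒  +1.
(a,b)_17: α=2, u≡3; β=2, v≡5 (mod 17); (3|17)=-1, (5|17)=-1; sign (−1)^0·-1^2·-1^2 = +1.
(-4774, 11914 / ℚ) ramifies at {7, 23}: a division algebra.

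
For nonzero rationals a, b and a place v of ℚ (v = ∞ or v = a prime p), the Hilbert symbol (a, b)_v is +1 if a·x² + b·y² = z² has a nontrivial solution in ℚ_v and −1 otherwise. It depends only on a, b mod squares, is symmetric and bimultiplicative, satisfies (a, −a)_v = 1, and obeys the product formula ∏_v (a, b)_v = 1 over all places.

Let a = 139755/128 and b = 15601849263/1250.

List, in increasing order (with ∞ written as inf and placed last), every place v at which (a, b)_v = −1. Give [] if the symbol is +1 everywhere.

(a, b) ≡ (2310, 1326) mod (ℚ^×)²; places V = {2, 3, 5, 7, 11, 13, 17, ∞}.
(a,b)_7: α=1, u≡4; β=4, v≡3 (mod 7); (4|7)=+1, (3|7)=-1; sign (−1)^0·+1^4·-1^1 = -1.
(a,b)_5: α=1, u≡2; β=-4, v≡4 (mod 5); (2|5)=-1, (4|5)=+1; sign (−1)^0·-1^-4·+1^1 = +1.
(a,b)_2: α=-7, β=-1; u≡3, v≡7 (mod 8); ε(u)ε(v)=1·1, αω(v)=-7·0, βω(u)=-1·1; sum ≡ 0  ⇒  +1.
(a,b)_3: α=1, u≡2; β=5, v≡1 (mod 3); (2|3)=-1, (1|3)=+1; sign (−1)^1·-1^5·+1^1 = +1.
(a,b)_11: α=3, u≡4; β=2, v≡2 (mod 11); (4|11)=+1, (2|11)=-1; sign (−1)^0·+1^2·-1^3 = -1.
(a,b)_17: α=0, u≡13; β=1, v≡3 (mod 17); (13|17)=+1, (3|17)=-1; sign (−1)^0·+1^1·-1^0 = +1.
(a,b)_13: α=0, u≡4; β=1, v≡11 (mod 13); (4|13)=+1, (11|13)=-1; sign (−1)^0·+1^1·-1^0 = +1.
(a,b)_∞: sgn(2310)=+, sgn(1326)=+, so +1.
Ram(2310, 1326) = {7, 11}; no ℚ_7-point on the conic.

[7, 11]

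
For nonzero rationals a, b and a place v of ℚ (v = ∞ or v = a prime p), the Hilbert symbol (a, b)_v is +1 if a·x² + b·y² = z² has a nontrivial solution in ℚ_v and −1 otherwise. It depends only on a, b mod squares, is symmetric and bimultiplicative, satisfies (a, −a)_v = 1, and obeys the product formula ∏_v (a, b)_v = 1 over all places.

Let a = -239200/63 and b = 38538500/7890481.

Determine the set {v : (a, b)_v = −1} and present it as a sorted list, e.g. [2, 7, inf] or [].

[13, 23]

(a, b) ≡ (-4186, 65) mod (ℚ^×)²; places V = {2, 3, 5, 7, 11, 13, 23, 53, ∞}.
(a,b)_13: α=1, u≡9; β=1, v≡6 (mod 13); (9|13)=+1, (6|13)=-1; sign (−1)^0·+1^1·-1^1 = -1.
(a,b)_3: α=-2, u≡2; β=0, v≡2 (mod 3); (2|3)=-1, (2|3)=-1; sign (−1)^0·-1^0·-1^-2 = +1.
(a,b)_11: α=0, u≡9; β=2, v≡10 (mod 11); (9|11)=+1, (10|11)=-1; sign (−1)^0·+1^2·-1^0 = +1.
(a,b)_23: α=1, u≡16; β=0, v≡5 (mod 23); (16|23)=+1, (5|23)=-1; sign (−1)^0·+1^0·-1^1 = -1.
(a,b)_7: α=-1, u≡2; β=2, v≡2 (mod 7); (2|7)=+1, (2|7)=+1; sign (−1)^0·+1^2·+1^-1 = +1.
(a,b)_2: α=5, β=2; u≡3, v≡1 (mod 8); ε(u)ε(v)=1·0, αω(v)=5·0, βω(u)=2·1; sum ≡ 0  ⇒  +1.
(a,b)_5: α=2, u≡4; β=3, v≡3 (mod 5); (4|5)=+1, (3|5)=-1; sign (−1)^0·+1^3·-1^2 = +1.
(a,b)_∞: sgn(-4186)=−, sgn(65)=+, so +1.
(a,b)_53: α=0, u≡36; β=-4, v≡27 (mod 53); (36|53)=+1, (27|53)=-1; sign (−1)^0·+1^-4·-1^0 = +1.
(-4186, 65 / ℚ) ramifies at {13, 23}: a division algebra.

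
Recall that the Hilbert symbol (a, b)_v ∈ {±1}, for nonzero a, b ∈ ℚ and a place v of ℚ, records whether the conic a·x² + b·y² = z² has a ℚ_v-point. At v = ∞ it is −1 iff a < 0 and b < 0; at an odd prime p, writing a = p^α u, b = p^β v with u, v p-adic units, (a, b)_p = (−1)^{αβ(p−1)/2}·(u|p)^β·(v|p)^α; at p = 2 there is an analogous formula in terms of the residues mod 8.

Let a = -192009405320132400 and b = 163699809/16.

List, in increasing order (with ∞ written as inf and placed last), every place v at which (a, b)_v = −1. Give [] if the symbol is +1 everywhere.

(a, b) ≡ (-2141139, 194649) mod (ℚ^×)²; places V = {2, 3, 5, 7, 11, 13, 23, 29, 31, ∞}.
(a,b)_7: α=3, u≡4; β=1, v≡5 (mod 7); (4|7)=+1, (5|7)=-1; sign (−1)^1·+1^1·-1^3 = +1.
(a,b)_3: α=3, u≡2; β=1, v≡2 (mod 3); (2|3)=-1, (2|3)=-1; sign (−1)^1·-1^1·-1^3 = -1.
(a,b)_23: α=3, u≡21; β=1, v≡15 (mod 23); (21|23)=-1, (15|23)=-1; sign (−1)^1·-1^1·-1^3 = -1.
(a,b)_5: α=2, u≡4; β=0, v≡4 (mod 5); (4|5)=+1, (4|5)=+1; sign (−1)^0·+1^0·+1^2 = +1.
(a,b)_∞: sgn(-2141139)=−, sgn(194649)=+, so +1.
(a,b)_13: α=1, u≡6; β=1, v≡4 (mod 13); (6|13)=-1, (4|13)=+1; sign (−1)^0·-1^1·+1^1 = -1.
(a,b)_31: α=3, u≡11; β=1, v≡12 (mod 31); (11|31)=-1, (12|31)=-1; sign (−1)^1·-1^1·-1^3 = -1.
(a,b)_29: α=0, u≡10; β=2, v≡20 (mod 29); (10|29)=-1, (20|29)=+1; sign (−1)^0·-1^2·+1^0 = +1.
(a,b)_11: α=1, u≡2; β=0, v≡4 (mod 11); (2|11)=-1, (4|11)=+1; sign (−1)^0·-1^0·+1^1 = +1.
(a,b)_2: α=4, β=-4; u≡5, v≡1 (mod 8); ε(u)ε(v)=0·0, αω(v)=4·0, βω(u)=-4·1; sum ≡ 0  ⇒  +1.
|Ram(-2141139, 194649)| = 4, even; anisotropic at {3, 13, 23, 31}.

[3, 13, 23, 31]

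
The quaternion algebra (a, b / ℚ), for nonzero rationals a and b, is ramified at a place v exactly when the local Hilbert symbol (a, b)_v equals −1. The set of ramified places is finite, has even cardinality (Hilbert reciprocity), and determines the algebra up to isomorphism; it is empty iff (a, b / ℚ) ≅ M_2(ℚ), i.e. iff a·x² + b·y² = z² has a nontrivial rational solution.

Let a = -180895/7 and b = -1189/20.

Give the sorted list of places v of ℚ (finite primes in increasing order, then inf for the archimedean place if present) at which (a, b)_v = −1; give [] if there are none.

(a, b) ≡ (-10465, -5945) mod (ℚ^×)²; places V = {2, 5, 7, 11, 13, 23, 29, 41, ∞}.
(a,b)_5: α=1, u≡3; β=-1, v≡4 (mod 5); (3|5)=-1, (4|5)=+1; sign (−1)^0·-1^-1·+1^1 = -1.
(a,b)_23: α=1, u≡10; β=0, v≡13 (mod 23); (10|23)=-1, (13|23)=+1; sign (−1)^0·-1^0·+1^1 = +1.
(a,b)_13: α=1, u≡3; β=0, v≡1 (mod 13); (3|13)=+1, (1|13)=+1; sign (−1)^0·+1^0·+1^1 = +1.
(a,b)_11: α=2, u≡8; β=0, v≡6 (mod 11); (8|11)=-1, (6|11)=-1; sign (−1)^0·-1^0·-1^2 = +1.
(a,b)_41: α=0, u≡23; β=1, v≡17 (mod 41); (23|41)=+1, (17|41)=-1; sign (−1)^0·+1^1·-1^0 = +1.
(a,b)_2: α=0, β=-2; u≡7, v≡7 (mod 8); ε(u)ε(v)=1·1, αω(v)=0·0, βω(u)=-2·0; sum ≡ 1  ⇒  -1.
(a,b)_∞: sgn(-10465)=−, sgn(-5945)=−, so -1.
(a,b)_7: α=-1, u≡6; β=0, v≡6 (mod 7); (6|7)=-1, (6|7)=-1; sign (−1)^0·-1^0·-1^-1 = -1.
(a,b)_29: α=0, u≡1; β=1, v≡11 (mod 29); (1|29)=+1, (11|29)=-1; sign (−1)^0·+1^1·-1^0 = +1.
|Ram(-10465, -5945)| = 4, even; anisotropic at {2, 5, 7, ∞}.

[2, 5, 7, inf]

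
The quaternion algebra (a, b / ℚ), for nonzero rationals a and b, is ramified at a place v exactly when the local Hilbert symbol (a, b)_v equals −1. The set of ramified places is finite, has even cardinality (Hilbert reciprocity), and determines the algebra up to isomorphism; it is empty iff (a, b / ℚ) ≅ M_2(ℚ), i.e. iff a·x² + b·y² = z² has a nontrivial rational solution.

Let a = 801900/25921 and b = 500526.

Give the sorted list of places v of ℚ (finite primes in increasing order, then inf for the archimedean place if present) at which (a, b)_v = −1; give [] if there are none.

Mod squares: a ≡ 11, b ≡ 55614. Check v ∈ {∞, 2, 3, 5, 7, 11, 13, 23, 31}.
v=31: a=31^0·(≡17), b=31^1·(≡26) mod 31; (17|31)=-1, (26|31)=-1; (−1)^{0·1·15}·(-1)^1·(-1)^0 = -1.
v=11: a=11^1·(≡5), b=11^0·(≡4) mod 11; (5|11)=+1, (4|11)=+1; (−1)^{1·0·5}·(+1)^0·(+1)^1 = +1.
v=7: a=7^-2·(≡2), b=7^0·(≡5) mod 7; (2|7)=+1, (5|7)=-1; (−1)^{-2·0·3}·(+1)^0·(-1)^-2 = +1.
v=23: a=23^-2·(≡17), b=23^1·(≡4) mod 23; (17|23)=-1, (4|23)=+1; (−1)^{-2·1·11}·(-1)^1·(+1)^-2 = -1.
v=5: a=5^2·(≡1), b=5^0·(≡1) mod 5; (1|5)=+1, (1|5)=+1; (−1)^{2·0·2}·(+1)^0·(+1)^2 = +1.
v=∞: 11 > 0 and 55614 > 0  ⇒  (a,b)_∞ = +1.
v=13: a=13^0·(≡5), b=13^1·(≡9) mod 13; (5|13)=-1, (9|13)=+1; (−1)^{0·1·6}·(-1)^1·(+1)^0 = -1.
v=3: a=3^6·(≡2), b=3^3·(≡1) mod 3; (2|3)=-1, (1|3)=+1; (−1)^{6·3·1}·(-1)^3·(+1)^6 = -1.
v=2: v_2(a)=2, v_2(b)=1; units ≡ 3, 7 (mod 8); ε·ε+αω+βω = 1·1+2·0+1·1 ≡ 0  ⇒  (a,b)_2 = +1.
Ram(11, 55614) = {3, 13, 23, 31}; no ℚ_3-point on the conic.

[3, 13, 23, 31]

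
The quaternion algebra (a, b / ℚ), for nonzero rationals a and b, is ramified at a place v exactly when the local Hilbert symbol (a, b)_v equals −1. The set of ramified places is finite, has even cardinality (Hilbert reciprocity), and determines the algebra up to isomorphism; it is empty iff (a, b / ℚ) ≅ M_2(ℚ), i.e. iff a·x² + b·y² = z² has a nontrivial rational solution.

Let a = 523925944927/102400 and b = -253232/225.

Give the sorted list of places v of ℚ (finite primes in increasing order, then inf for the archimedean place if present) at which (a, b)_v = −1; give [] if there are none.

Mod squares: a ≡ 7, b ≡ -323. Check v ∈ {∞, 2, 3, 5, 7, 11, 17, 19}.
v=11: a=11^4·(≡10), b=11^0·(≡2) mod 11; (10|11)=-1, (2|11)=-1; (−1)^{4·0·5}·(-1)^0·(-1)^4 = +1.
v=5: a=5^-2·(≡2), b=5^-2·(≡2) mod 5; (2|5)=-1, (2|5)=-1; (−1)^{-2·-2·2}·(-1)^-2·(-1)^-2 = +1.
v=∞: 7 > 0 and -323 < 0  ⇒  (a,b)_∞ = +1.
v=17: a=17^2·(≡11), b=17^1·(≡16) mod 17; (11|17)=-1, (16|17)=+1; (−1)^{2·1·8}·(-1)^1·(+1)^2 = -1.
v=19: a=19^2·(≡7), b=19^1·(≡3) mod 19; (7|19)=+1, (3|19)=-1; (−1)^{2·1·9}·(+1)^1·(-1)^2 = +1.
v=2: v_2(a)=-12, v_2(b)=4; units ≡ 7, 5 (mod 8); ε·ε+αω+βω = 1·0+-12·1+4·0 ≡ 0  ⇒  (a,b)_2 = +1.
v=7: a=7^3·(≡1), b=7^2·(≡5) mod 7; (1|7)=+1, (5|7)=-1; (−1)^{3·2·3}·(+1)^2·(-1)^3 = -1.
v=3: a=3^0·(≡1), b=3^-2·(≡1) mod 3; (1|3)=+1, (1|3)=+1; (−1)^{0·-2·1}·(+1)^-2·(+1)^0 = +1.
(7, -323 / ℚ) ramifies at {7, 17}: a division algebra.

[7, 17]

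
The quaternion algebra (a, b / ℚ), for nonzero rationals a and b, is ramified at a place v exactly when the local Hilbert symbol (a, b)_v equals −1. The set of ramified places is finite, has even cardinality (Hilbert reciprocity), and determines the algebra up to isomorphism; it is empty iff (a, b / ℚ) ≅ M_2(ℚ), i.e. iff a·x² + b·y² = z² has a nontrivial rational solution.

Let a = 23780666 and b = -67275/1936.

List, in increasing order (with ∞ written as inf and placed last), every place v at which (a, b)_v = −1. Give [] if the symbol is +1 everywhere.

[2, 13]

Mod squares: a ≡ 266, b ≡ -299. Check v ∈ {∞, 2, 3, 5, 7, 11, 13, 19, 23}.
v=11: a=11^0·(≡8), b=11^-2·(≡9) mod 11; (8|11)=-1, (9|11)=+1; (−1)^{0·-2·5}·(-1)^-2·(+1)^0 = +1.
v=2: v_2(a)=1, v_2(b)=-4; units ≡ 5, 5 (mod 8); ε·ε+αω+βω = 0·0+1·1+-4·1 ≡ 1  ⇒  (a,b)_2 = -1.
v=7: a=7^1·(≡5), b=7^0·(≡4) mod 7; (5|7)=-1, (4|7)=+1; (−1)^{1·0·3}·(-1)^0·(+1)^1 = +1.
v=23: a=23^2·(≡12), b=23^1·(≡22) mod 23; (12|23)=+1, (22|23)=-1; (−1)^{2·1·11}·(+1)^1·(-1)^2 = +1.
v=5: a=5^0·(≡1), b=5^2·(≡4) mod 5; (1|5)=+1, (4|5)=+1; (−1)^{0·2·2}·(+1)^2·(+1)^0 = +1.
v=19: a=19^1·(≡8), b=19^0·(≡17) mod 19; (8|19)=-1, (17|19)=+1; (−1)^{1·0·9}·(-1)^0·(+1)^1 = +1.
v=3: a=3^0·(≡2), b=3^2·(≡1) mod 3; (2|3)=-1, (1|3)=+1; (−1)^{0·2·1}·(-1)^2·(+1)^0 = +1.
v=13: a=13^2·(≡2), b=13^1·(≡1) mod 13; (2|13)=-1, (1|13)=+1; (−1)^{2·1·6}·(-1)^1·(+1)^2 = -1.
v=∞: 266 > 0 and -299 < 0  ⇒  (a,b)_∞ = +1.
|Ram(266, -299)| = 2, even; anisotropic at {2, 13}.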